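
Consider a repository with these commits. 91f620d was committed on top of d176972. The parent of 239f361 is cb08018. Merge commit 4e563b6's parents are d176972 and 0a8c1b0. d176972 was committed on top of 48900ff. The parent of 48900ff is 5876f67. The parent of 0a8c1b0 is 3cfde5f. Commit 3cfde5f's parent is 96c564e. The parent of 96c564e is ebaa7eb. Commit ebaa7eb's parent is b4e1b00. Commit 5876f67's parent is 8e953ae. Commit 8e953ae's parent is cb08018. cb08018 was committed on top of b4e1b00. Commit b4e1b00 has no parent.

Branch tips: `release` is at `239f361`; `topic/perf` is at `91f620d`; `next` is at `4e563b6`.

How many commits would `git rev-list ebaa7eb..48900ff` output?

Reachable from 48900ff: {48900ff, 5876f67, 8e953ae, b4e1b00, cb08018}.
Reachable from ebaa7eb: {b4e1b00, ebaa7eb}.
In 48900ff's history but not ebaa7eb's: {48900ff, 5876f67, 8e953ae, cb08018} — 4 commits.

4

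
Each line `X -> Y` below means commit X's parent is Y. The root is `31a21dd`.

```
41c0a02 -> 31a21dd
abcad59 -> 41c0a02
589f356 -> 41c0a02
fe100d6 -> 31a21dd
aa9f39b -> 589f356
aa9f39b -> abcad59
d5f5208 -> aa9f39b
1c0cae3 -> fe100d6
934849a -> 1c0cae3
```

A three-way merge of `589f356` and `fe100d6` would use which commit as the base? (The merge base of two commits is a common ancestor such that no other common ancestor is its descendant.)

31a21dd

Ancestors of 589f356: {31a21dd, 41c0a02, 589f356}.
Ancestors of fe100d6: {31a21dd, fe100d6}.
Common ancestors: {31a21dd}.
The only common ancestor is 31a21dd, so it is the merge base.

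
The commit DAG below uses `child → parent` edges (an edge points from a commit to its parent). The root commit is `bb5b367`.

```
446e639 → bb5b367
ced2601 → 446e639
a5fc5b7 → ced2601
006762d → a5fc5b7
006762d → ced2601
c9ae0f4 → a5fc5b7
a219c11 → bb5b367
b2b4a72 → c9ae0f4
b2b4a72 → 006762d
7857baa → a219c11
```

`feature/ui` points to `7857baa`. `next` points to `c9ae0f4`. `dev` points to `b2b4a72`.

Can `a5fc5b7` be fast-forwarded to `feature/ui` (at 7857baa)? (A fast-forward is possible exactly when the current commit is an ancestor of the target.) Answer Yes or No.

A fast-forward from a5fc5b7 to 7857baa is possible iff a5fc5b7 is an ancestor of 7857baa.
Ancestors of 7857baa: {7857baa, a219c11, bb5b367}.
a5fc5b7 is not among them, so fast-forward is not possible.

No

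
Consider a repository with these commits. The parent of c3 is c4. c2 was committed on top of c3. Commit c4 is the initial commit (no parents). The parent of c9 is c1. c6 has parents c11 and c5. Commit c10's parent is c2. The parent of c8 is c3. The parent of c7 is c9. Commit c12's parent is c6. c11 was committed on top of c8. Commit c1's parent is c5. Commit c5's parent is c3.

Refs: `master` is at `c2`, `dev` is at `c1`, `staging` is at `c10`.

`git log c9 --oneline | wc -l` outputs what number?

5

Walking parent pointers from c9: reachable set = {c1, c3, c4, c5, c9}.
That is 5 commits.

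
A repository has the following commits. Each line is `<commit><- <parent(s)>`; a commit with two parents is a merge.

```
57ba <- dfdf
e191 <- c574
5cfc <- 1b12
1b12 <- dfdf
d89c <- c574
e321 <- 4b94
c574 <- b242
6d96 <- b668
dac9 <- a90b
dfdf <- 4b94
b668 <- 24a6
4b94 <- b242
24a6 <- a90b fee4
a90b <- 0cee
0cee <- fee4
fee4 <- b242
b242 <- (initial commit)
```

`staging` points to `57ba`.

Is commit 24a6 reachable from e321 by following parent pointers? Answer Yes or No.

Ancestors of e321: {4b94, b242, e321}.
24a6 is not in that set, so it is not an ancestor of e321.

No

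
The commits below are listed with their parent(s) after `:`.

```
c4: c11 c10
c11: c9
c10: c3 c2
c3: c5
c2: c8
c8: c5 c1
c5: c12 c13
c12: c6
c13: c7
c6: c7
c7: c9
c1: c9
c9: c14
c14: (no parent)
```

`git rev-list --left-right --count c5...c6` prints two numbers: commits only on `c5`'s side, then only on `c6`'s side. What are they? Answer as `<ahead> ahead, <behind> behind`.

3 ahead, 0 behind

Reachable from c5: {c12, c13, c14, c5, c6, c7, c9}.
Reachable from c6: {c14, c6, c7, c9}.
Only in c5's history (ahead): {c12, c13, c5} — 3.
Only in c6's history (behind): {} — 0.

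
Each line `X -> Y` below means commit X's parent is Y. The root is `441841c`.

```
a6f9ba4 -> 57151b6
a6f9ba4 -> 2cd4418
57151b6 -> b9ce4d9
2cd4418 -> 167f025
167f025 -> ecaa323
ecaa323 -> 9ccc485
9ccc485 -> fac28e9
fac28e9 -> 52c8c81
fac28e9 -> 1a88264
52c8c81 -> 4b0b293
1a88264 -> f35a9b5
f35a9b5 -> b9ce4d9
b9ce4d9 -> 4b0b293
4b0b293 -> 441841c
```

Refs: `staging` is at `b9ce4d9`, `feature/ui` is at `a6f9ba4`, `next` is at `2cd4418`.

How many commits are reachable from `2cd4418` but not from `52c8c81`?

Reachable from 2cd4418: {167f025, 1a88264, 2cd4418, 441841c, 4b0b293, 52c8c81, 9ccc485, b9ce4d9, ecaa323, f35a9b5, fac28e9}.
Reachable from 52c8c81: {441841c, 4b0b293, 52c8c81}.
In 2cd4418's history but not 52c8c81's: {167f025, 1a88264, 2cd4418, 9ccc485, b9ce4d9, ecaa323, f35a9b5, fac28e9} — 8 commits.

8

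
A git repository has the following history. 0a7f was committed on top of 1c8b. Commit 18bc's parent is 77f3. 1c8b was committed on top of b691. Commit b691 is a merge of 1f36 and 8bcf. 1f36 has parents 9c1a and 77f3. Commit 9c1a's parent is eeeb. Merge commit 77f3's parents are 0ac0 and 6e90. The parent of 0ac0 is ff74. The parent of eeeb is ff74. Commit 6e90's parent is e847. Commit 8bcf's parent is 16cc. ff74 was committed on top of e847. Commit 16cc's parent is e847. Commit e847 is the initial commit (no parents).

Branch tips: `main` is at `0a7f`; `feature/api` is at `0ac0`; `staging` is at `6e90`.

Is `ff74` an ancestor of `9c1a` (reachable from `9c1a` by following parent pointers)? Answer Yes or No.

Yes

Ancestors of 9c1a (commits reachable by following parents): {9c1a, e847, eeeb, ff74}.
ff74 is in that set, so it is an ancestor of 9c1a.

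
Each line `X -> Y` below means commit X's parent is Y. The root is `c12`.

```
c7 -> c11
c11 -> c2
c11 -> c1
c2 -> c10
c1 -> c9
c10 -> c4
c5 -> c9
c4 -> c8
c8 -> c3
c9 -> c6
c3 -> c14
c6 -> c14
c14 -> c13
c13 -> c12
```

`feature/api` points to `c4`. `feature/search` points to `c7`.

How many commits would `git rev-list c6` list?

Walking parent pointers from c6: reachable set = {c12, c13, c14, c6}.
That is 4 commits.

4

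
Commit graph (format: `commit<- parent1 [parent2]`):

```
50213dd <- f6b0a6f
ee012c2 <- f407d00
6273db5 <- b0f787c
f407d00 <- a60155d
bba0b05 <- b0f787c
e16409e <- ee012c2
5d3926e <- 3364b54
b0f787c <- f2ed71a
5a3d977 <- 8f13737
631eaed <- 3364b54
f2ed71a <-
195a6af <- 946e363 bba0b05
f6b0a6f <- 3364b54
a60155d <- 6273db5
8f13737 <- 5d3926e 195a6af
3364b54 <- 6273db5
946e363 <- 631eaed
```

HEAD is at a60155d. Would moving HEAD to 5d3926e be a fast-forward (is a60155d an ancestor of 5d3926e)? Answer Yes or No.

A fast-forward from a60155d to 5d3926e is possible iff a60155d is an ancestor of 5d3926e.
Ancestors of 5d3926e: {3364b54, 5d3926e, 6273db5, b0f787c, f2ed71a}.
a60155d is not among them, so fast-forward is not possible.

No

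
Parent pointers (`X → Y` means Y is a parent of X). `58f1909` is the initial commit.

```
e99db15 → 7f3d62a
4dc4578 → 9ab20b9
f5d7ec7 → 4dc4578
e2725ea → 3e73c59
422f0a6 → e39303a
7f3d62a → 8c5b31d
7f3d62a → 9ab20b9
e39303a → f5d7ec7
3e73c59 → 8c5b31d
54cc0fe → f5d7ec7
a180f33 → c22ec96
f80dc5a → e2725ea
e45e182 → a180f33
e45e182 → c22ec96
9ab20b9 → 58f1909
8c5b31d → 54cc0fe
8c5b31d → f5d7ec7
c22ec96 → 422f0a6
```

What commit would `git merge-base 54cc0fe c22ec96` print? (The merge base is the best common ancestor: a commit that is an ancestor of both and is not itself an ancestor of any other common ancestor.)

Ancestors of 54cc0fe: {4dc4578, 54cc0fe, 58f1909, 9ab20b9, f5d7ec7}.
Ancestors of c22ec96: {422f0a6, 4dc4578, 58f1909, 9ab20b9, c22ec96, e39303a, f5d7ec7}.
Common ancestors: {4dc4578, 58f1909, 9ab20b9, f5d7ec7}.
Among these, f5d7ec7 is not an ancestor of any other common ancestor — it is the merge base.

f5d7ec7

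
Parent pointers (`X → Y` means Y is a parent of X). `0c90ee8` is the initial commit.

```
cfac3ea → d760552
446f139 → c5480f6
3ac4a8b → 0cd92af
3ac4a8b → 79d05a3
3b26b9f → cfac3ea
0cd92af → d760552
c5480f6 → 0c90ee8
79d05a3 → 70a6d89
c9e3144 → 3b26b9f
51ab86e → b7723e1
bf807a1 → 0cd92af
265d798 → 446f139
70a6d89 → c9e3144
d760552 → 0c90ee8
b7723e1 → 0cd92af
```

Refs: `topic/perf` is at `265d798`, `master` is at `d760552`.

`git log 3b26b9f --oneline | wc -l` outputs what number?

Walking parent pointers from 3b26b9f: reachable set = {0c90ee8, 3b26b9f, cfac3ea, d760552}.
That is 4 commits.

4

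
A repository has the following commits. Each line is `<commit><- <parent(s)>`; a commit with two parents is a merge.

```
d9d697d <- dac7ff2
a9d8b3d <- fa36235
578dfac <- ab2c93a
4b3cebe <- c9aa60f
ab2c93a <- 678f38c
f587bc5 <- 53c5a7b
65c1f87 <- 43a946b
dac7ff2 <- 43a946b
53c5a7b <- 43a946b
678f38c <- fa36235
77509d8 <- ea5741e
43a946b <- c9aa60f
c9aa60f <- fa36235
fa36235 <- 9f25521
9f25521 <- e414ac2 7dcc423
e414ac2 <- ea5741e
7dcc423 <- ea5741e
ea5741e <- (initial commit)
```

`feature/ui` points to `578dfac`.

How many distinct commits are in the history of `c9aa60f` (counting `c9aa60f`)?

6

Walking parent pointers from c9aa60f: reachable set = {7dcc423, 9f25521, c9aa60f, e414ac2, ea5741e, fa36235}.
That is 6 commits.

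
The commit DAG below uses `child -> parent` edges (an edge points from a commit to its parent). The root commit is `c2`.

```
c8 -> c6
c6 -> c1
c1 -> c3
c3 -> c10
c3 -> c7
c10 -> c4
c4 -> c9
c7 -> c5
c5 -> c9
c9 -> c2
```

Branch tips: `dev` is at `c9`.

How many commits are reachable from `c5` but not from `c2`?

Reachable from c5: {c2, c5, c9}.
Reachable from c2: {c2}.
In c5's history but not c2's: {c5, c9} — 2 commits.

2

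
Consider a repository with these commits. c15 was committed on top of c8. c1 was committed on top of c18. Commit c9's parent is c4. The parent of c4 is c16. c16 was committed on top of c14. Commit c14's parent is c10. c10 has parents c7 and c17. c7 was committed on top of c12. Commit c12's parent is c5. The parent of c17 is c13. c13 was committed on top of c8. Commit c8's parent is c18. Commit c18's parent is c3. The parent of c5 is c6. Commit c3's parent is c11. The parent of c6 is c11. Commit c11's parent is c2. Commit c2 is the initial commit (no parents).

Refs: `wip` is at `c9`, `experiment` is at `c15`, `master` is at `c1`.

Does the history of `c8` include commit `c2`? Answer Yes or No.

Yes

Ancestors of c8 (commits reachable by following parents): {c11, c18, c2, c3, c8}.
c2 is in that set, so it is an ancestor of c8.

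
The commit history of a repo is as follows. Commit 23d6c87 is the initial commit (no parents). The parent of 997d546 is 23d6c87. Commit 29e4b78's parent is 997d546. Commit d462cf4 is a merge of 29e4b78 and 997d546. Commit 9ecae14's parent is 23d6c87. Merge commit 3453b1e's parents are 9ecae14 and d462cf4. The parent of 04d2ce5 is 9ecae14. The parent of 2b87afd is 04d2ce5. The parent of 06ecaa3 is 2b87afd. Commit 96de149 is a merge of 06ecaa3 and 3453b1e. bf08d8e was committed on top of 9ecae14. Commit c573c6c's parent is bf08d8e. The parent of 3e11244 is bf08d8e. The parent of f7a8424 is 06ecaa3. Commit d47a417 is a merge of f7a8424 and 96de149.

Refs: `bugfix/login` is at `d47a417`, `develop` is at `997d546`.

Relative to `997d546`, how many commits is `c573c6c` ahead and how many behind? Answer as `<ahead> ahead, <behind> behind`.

Reachable from c573c6c: {23d6c87, 9ecae14, bf08d8e, c573c6c}.
Reachable from 997d546: {23d6c87, 997d546}.
Only in c573c6c's history (ahead): {9ecae14, bf08d8e, c573c6c} — 3.
Only in 997d546's history (behind): {997d546} — 1.

3 ahead, 1 behind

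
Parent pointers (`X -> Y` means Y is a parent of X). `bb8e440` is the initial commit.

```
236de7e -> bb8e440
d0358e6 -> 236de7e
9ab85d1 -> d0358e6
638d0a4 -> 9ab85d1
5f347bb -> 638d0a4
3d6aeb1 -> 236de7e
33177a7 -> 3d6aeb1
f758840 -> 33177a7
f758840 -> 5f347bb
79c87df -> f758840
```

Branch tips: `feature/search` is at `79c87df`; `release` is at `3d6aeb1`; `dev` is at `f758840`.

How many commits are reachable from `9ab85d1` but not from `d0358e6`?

1

Reachable from 9ab85d1: {236de7e, 9ab85d1, bb8e440, d0358e6}.
Reachable from d0358e6: {236de7e, bb8e440, d0358e6}.
In 9ab85d1's history but not d0358e6's: {9ab85d1} — 1 commit.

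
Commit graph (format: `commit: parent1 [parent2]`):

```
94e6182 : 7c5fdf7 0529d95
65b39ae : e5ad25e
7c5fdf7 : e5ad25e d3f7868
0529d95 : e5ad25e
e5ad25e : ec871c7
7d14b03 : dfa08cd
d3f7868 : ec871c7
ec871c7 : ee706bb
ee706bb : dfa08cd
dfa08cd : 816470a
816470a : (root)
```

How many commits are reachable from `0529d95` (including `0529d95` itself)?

Walking parent pointers from 0529d95: reachable set = {0529d95, 816470a, dfa08cd, e5ad25e, ec871c7, ee706bb}.
That is 6 commits.

6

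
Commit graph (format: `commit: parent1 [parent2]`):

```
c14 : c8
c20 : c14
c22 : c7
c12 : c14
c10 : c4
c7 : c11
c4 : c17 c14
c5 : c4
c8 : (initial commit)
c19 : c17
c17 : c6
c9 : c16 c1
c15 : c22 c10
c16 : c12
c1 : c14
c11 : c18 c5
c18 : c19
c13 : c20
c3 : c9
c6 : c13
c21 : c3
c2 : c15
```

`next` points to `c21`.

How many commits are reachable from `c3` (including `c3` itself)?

Walking parent pointers from c3: reachable set = {c1, c12, c14, c16, c3, c8, c9}.
That is 7 commits.

7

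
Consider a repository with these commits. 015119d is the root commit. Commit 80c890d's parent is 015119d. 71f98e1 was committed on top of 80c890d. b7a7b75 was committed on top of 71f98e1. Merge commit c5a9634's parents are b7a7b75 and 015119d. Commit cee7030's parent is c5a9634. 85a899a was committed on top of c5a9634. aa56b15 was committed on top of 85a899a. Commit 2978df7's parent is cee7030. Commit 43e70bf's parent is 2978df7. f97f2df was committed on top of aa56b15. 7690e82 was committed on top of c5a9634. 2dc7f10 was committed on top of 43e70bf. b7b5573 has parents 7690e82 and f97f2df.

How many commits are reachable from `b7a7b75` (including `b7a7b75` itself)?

4

Walking parent pointers from b7a7b75: reachable set = {015119d, 71f98e1, 80c890d, b7a7b75}.
That is 4 commits.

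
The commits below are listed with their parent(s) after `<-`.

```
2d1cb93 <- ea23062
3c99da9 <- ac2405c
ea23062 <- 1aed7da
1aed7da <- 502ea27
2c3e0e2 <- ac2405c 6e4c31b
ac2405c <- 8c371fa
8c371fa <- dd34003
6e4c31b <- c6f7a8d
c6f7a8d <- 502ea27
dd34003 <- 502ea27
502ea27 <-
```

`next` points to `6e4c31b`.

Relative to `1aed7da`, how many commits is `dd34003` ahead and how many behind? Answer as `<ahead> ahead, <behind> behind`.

Reachable from dd34003: {502ea27, dd34003}.
Reachable from 1aed7da: {1aed7da, 502ea27}.
Only in dd34003's history (ahead): {dd34003} — 1.
Only in 1aed7da's history (behind): {1aed7da} — 1.

1 ahead, 1 behind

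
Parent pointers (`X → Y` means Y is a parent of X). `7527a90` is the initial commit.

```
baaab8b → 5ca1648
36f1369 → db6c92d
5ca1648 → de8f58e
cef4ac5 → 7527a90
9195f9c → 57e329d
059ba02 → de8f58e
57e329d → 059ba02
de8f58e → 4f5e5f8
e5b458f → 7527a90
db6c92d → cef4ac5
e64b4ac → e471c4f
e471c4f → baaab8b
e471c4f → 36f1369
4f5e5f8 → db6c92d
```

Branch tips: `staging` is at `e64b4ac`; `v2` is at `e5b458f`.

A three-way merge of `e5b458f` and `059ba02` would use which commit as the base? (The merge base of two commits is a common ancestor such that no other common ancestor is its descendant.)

Ancestors of e5b458f: {7527a90, e5b458f}.
Ancestors of 059ba02: {059ba02, 4f5e5f8, 7527a90, cef4ac5, db6c92d, de8f58e}.
Common ancestors: {7527a90}.
The only common ancestor is 7527a90, so it is the merge base.

7527a90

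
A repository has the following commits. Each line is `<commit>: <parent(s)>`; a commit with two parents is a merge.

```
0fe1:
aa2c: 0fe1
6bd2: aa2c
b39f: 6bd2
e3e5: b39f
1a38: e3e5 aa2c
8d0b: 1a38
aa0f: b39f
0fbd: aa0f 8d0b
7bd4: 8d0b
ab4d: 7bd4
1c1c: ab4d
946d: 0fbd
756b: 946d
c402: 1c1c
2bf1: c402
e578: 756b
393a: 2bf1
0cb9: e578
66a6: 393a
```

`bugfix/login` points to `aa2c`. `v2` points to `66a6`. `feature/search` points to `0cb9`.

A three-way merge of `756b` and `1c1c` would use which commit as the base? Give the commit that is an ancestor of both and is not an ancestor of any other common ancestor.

Ancestors of 756b: {0fbd, 0fe1, 1a38, 6bd2, 756b, 8d0b, 946d, aa0f, aa2c, b39f, e3e5}.
Ancestors of 1c1c: {0fe1, 1a38, 1c1c, 6bd2, 7bd4, 8d0b, aa2c, ab4d, b39f, e3e5}.
Common ancestors: {0fe1, 1a38, 6bd2, 8d0b, aa2c, b39f, e3e5}.
Among these, 8d0b is not an ancestor of any other common ancestor — it is the merge base.

8d0b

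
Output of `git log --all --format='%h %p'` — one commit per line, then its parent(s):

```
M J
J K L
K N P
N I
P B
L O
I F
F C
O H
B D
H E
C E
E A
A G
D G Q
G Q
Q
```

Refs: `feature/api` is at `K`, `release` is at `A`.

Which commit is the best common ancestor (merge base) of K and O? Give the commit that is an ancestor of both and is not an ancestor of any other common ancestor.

Ancestors of K: {A, B, C, D, E, F, G, I, K, N, P, Q}.
Ancestors of O: {A, E, G, H, O, Q}.
Common ancestors: {A, E, G, Q}.
Among these, E is not an ancestor of any other common ancestor — it is the merge base.

E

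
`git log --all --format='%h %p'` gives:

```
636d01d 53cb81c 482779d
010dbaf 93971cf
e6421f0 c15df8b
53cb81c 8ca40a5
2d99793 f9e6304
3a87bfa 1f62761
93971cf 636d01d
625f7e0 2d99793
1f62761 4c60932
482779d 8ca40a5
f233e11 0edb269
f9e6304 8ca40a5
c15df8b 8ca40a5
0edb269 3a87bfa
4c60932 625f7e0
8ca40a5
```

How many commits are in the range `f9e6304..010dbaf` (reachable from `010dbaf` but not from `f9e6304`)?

Reachable from 010dbaf: {010dbaf, 482779d, 53cb81c, 636d01d, 8ca40a5, 93971cf}.
Reachable from f9e6304: {8ca40a5, f9e6304}.
In 010dbaf's history but not f9e6304's: {010dbaf, 482779d, 53cb81c, 636d01d, 93971cf} — 5 commits.

5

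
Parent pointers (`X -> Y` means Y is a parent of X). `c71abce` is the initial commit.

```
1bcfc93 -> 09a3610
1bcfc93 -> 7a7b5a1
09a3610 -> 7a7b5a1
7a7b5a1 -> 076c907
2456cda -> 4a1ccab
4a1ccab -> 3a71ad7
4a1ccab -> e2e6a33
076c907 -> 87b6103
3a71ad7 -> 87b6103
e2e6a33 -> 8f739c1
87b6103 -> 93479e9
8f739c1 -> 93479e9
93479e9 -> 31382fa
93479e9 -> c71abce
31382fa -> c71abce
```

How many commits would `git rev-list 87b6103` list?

Walking parent pointers from 87b6103: reachable set = {31382fa, 87b6103, 93479e9, c71abce}.
That is 4 commits.

4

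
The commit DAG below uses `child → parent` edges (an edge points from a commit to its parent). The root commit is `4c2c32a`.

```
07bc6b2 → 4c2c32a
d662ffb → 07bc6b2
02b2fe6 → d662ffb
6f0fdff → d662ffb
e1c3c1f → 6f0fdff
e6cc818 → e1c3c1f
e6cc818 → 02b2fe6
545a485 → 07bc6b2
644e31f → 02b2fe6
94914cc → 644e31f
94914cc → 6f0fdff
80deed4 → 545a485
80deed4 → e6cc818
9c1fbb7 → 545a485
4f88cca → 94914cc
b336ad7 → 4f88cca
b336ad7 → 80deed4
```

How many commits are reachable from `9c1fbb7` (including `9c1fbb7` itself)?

Walking parent pointers from 9c1fbb7: reachable set = {07bc6b2, 4c2c32a, 545a485, 9c1fbb7}.
That is 4 commits.

4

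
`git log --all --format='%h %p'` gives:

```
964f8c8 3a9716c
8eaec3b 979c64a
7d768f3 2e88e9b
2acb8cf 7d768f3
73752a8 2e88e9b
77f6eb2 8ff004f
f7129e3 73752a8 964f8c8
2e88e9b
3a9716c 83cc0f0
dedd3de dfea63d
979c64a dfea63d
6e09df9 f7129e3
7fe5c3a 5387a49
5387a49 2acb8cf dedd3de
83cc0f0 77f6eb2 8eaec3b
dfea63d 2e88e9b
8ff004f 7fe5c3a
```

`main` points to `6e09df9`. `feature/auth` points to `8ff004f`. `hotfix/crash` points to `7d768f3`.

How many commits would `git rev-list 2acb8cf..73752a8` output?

Reachable from 73752a8: {2e88e9b, 73752a8}.
Reachable from 2acb8cf: {2acb8cf, 2e88e9b, 7d768f3}.
In 73752a8's history but not 2acb8cf's: {73752a8} — 1 commit.

1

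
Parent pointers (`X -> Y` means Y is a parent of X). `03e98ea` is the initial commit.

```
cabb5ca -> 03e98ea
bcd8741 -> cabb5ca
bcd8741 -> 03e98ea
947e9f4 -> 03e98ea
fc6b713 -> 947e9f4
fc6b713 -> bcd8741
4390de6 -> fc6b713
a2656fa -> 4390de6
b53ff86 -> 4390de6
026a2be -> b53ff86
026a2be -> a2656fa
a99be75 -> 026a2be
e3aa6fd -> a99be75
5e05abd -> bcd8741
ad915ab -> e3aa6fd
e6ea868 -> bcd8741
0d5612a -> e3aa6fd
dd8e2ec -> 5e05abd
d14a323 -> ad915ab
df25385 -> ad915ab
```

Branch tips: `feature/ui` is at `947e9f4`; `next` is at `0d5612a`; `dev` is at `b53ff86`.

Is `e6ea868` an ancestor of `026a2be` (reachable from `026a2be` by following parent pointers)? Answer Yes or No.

No

Ancestors of 026a2be: {026a2be, 03e98ea, 4390de6, 947e9f4, a2656fa, b53ff86, bcd8741, cabb5ca, fc6b713}.
e6ea868 is not in that set, so it is not an ancestor of 026a2be.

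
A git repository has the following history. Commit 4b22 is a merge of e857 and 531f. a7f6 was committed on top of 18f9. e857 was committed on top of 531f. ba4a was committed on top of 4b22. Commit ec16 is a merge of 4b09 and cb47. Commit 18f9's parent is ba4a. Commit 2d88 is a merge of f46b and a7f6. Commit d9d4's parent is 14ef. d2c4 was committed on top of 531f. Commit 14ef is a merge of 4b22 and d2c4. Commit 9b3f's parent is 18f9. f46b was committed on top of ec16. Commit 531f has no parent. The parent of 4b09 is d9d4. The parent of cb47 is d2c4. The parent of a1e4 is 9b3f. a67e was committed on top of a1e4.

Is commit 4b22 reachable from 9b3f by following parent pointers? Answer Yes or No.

Ancestors of 9b3f (commits reachable by following parents): {18f9, 4b22, 531f, 9b3f, ba4a, e857}.
4b22 is in that set, so it is an ancestor of 9b3f.

Yes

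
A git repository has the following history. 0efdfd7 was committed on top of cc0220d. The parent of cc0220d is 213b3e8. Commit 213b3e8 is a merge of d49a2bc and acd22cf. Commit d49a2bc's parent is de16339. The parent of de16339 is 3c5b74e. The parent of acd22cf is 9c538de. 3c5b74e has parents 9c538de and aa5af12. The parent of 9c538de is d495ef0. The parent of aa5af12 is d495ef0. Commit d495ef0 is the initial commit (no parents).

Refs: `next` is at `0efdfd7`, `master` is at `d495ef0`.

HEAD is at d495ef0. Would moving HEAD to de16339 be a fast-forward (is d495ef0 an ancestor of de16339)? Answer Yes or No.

A fast-forward from d495ef0 to de16339 is possible iff d495ef0 is an ancestor of de16339.
Ancestors of de16339: {3c5b74e, 9c538de, aa5af12, d495ef0, de16339}.
d495ef0 is among them, so fast-forward is possible.

Yes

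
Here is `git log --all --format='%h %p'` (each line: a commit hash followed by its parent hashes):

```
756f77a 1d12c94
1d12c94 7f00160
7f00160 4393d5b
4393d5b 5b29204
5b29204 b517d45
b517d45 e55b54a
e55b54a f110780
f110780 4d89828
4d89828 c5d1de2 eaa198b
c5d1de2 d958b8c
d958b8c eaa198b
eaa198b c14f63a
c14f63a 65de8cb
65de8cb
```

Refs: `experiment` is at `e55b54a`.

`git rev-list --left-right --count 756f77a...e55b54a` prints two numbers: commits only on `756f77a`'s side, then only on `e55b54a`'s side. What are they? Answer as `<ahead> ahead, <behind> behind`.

Reachable from 756f77a: {1d12c94, 4393d5b, 4d89828, 5b29204, 65de8cb, 756f77a, 7f00160, b517d45, c14f63a, c5d1de2, d958b8c, e55b54a, eaa198b, f110780}.
Reachable from e55b54a: {4d89828, 65de8cb, c14f63a, c5d1de2, d958b8c, e55b54a, eaa198b, f110780}.
Only in 756f77a's history (ahead): {1d12c94, 4393d5b, 5b29204, 756f77a, 7f00160, b517d45} — 6.
Only in e55b54a's history (behind): {} — 0.

6 ahead, 0 behind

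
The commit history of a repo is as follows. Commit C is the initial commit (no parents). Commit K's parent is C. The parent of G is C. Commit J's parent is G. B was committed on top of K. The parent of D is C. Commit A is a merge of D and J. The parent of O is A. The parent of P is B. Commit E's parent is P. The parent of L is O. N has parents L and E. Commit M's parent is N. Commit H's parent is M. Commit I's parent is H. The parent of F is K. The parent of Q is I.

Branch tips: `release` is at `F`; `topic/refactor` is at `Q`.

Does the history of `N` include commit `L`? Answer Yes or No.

Ancestors of N (commits reachable by following parents): {A, B, C, D, E, G, J, K, L, N, O, P}.
L is in that set, so it is an ancestor of N.

Yes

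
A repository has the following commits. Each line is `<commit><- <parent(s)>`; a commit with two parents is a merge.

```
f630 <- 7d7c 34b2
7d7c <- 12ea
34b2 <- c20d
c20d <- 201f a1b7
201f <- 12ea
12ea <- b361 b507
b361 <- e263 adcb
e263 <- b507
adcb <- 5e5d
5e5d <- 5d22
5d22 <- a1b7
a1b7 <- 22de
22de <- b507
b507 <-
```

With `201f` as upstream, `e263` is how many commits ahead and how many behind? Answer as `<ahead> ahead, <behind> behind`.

Reachable from e263: {b507, e263}.
Reachable from 201f: {12ea, 201f, 22de, 5d22, 5e5d, a1b7, adcb, b361, b507, e263}.
Only in e263's history (ahead): {} — 0.
Only in 201f's history (behind): {12ea, 201f, 22de, 5d22, 5e5d, a1b7, adcb, b361} — 8.

0 ahead, 8 behind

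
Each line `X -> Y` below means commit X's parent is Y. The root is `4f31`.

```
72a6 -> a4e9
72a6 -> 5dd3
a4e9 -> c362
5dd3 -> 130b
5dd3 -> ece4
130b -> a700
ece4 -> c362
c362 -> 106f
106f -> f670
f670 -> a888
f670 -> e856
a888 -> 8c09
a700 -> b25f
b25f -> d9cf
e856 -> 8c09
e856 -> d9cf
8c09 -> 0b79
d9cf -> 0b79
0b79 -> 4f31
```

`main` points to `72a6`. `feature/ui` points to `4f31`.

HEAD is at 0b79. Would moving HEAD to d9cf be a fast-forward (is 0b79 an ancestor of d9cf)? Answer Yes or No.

A fast-forward from 0b79 to d9cf is possible iff 0b79 is an ancestor of d9cf.
Ancestors of d9cf: {0b79, 4f31, d9cf}.
0b79 is among them, so fast-forward is possible.

Yes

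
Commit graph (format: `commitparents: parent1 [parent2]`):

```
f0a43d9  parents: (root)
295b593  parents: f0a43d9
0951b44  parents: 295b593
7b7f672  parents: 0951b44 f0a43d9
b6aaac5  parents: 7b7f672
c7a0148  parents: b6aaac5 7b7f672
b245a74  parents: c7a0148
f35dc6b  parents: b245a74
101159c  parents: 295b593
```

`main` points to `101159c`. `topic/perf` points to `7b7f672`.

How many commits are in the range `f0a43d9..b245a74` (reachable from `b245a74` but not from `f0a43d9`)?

6

Reachable from b245a74: {0951b44, 295b593, 7b7f672, b245a74, b6aaac5, c7a0148, f0a43d9}.
Reachable from f0a43d9: {f0a43d9}.
In b245a74's history but not f0a43d9's: {0951b44, 295b593, 7b7f672, b245a74, b6aaac5, c7a0148} — 6 commits.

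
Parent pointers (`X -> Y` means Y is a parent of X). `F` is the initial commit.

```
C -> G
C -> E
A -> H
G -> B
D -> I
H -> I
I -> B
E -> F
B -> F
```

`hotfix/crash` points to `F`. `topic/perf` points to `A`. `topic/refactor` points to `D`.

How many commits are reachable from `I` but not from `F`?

Reachable from I: {B, F, I}.
Reachable from F: {F}.
In I's history but not F's: {B, I} — 2 commits.

2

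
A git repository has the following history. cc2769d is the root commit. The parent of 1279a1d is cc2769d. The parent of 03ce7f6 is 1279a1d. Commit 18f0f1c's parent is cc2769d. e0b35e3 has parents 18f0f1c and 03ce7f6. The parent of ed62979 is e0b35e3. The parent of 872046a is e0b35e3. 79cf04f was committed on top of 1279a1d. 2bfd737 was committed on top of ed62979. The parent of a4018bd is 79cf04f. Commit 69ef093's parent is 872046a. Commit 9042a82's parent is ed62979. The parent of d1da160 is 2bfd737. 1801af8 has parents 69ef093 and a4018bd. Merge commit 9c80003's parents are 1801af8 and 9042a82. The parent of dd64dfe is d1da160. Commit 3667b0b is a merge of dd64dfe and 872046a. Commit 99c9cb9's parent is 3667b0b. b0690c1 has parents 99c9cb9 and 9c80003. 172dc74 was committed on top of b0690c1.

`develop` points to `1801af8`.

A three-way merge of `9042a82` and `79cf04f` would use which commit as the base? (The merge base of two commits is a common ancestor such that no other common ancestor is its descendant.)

1279a1d

Ancestors of 9042a82: {03ce7f6, 1279a1d, 18f0f1c, 9042a82, cc2769d, e0b35e3, ed62979}.
Ancestors of 79cf04f: {1279a1d, 79cf04f, cc2769d}.
Common ancestors: {1279a1d, cc2769d}.
Among these, 1279a1d is not an ancestor of any other common ancestor — it is the merge base.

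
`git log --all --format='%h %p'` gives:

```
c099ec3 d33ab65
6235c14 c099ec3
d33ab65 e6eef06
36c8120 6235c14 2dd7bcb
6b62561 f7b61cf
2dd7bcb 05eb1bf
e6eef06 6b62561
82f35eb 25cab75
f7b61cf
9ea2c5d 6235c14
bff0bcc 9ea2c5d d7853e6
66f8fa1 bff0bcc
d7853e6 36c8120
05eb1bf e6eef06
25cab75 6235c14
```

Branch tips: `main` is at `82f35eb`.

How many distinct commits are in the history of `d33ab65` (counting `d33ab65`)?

Walking parent pointers from d33ab65: reachable set = {6b62561, d33ab65, e6eef06, f7b61cf}.
That is 4 commits.

4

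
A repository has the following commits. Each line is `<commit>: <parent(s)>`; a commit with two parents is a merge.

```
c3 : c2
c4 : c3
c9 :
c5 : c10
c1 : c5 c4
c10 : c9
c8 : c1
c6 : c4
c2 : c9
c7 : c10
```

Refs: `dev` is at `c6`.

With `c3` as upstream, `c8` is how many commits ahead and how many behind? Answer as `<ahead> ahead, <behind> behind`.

5 ahead, 0 behind

Reachable from c8: {c1, c10, c2, c3, c4, c5, c8, c9}.
Reachable from c3: {c2, c3, c9}.
Only in c8's history (ahead): {c1, c10, c4, c5, c8} — 5.
Only in c3's history (behind): {} — 0.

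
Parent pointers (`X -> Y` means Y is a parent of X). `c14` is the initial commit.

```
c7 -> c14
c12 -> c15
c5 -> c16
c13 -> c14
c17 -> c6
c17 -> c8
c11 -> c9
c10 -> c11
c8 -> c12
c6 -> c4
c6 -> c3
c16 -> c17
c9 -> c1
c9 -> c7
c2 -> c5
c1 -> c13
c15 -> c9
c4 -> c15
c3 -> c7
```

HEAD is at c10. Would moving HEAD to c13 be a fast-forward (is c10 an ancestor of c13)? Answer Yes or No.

No

A fast-forward from c10 to c13 is possible iff c10 is an ancestor of c13.
Ancestors of c13: {c13, c14}.
c10 is not among them, so fast-forward is not possible.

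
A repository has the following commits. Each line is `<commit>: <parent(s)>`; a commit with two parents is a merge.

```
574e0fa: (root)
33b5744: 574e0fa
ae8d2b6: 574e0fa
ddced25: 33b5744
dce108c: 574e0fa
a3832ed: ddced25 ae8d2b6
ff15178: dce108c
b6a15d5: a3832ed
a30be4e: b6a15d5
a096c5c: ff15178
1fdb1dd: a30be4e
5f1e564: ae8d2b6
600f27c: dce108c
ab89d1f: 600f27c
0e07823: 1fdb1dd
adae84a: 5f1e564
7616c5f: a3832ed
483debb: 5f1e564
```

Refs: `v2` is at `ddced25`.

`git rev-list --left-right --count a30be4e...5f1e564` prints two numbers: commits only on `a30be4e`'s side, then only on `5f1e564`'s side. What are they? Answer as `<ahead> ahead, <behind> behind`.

Reachable from a30be4e: {33b5744, 574e0fa, a30be4e, a3832ed, ae8d2b6, b6a15d5, ddced25}.
Reachable from 5f1e564: {574e0fa, 5f1e564, ae8d2b6}.
Only in a30be4e's history (ahead): {33b5744, a30be4e, a3832ed, b6a15d5, ddced25} — 5.
Only in 5f1e564's history (behind): {5f1e564} — 1.

5 ahead, 1 behind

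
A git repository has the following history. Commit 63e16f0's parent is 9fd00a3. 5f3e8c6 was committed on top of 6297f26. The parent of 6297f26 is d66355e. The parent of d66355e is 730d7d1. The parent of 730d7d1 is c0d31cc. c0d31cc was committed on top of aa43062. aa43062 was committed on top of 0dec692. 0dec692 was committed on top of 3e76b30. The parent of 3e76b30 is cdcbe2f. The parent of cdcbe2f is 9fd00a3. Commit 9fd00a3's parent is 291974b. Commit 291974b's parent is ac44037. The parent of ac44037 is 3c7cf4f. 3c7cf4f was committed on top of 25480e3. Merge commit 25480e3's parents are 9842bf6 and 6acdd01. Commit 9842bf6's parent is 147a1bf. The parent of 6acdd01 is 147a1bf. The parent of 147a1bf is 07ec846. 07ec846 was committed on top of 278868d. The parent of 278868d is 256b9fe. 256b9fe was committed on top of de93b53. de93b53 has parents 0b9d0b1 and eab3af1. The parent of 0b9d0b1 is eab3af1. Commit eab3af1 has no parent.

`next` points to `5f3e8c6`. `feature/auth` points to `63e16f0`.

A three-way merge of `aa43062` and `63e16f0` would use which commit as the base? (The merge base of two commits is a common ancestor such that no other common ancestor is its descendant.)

9fd00a3

Ancestors of aa43062: {07ec846, 0b9d0b1, 0dec692, 147a1bf, 25480e3, 256b9fe, 278868d, 291974b, 3c7cf4f, 3e76b30, 6acdd01, 9842bf6, 9fd00a3, aa43062, ac44037, cdcbe2f, de93b53, eab3af1}.
Ancestors of 63e16f0: {07ec846, 0b9d0b1, 147a1bf, 25480e3, 256b9fe, 278868d, 291974b, 3c7cf4f, 63e16f0, 6acdd01, 9842bf6, 9fd00a3, ac44037, de93b53, eab3af1}.
Common ancestors: {07ec846, 0b9d0b1, 147a1bf, 25480e3, 256b9fe, 278868d, 291974b, 3c7cf4f, 6acdd01, 9842bf6, 9fd00a3, ac44037, de93b53, eab3af1}.
Among these, 9fd00a3 is not an ancestor of any other common ancestor — it is the merge base.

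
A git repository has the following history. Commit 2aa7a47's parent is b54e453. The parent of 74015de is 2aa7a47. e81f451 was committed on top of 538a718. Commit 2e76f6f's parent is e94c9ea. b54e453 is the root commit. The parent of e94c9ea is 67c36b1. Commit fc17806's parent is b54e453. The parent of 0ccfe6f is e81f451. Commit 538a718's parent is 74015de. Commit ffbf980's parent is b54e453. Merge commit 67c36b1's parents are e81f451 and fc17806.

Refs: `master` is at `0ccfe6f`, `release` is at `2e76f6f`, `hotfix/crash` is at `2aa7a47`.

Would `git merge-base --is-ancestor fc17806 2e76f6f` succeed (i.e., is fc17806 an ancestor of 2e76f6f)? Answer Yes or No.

Yes

Ancestors of 2e76f6f (commits reachable by following parents): {2aa7a47, 2e76f6f, 538a718, 67c36b1, 74015de, b54e453, e81f451, e94c9ea, fc17806}.
fc17806 is in that set, so it is an ancestor of 2e76f6f.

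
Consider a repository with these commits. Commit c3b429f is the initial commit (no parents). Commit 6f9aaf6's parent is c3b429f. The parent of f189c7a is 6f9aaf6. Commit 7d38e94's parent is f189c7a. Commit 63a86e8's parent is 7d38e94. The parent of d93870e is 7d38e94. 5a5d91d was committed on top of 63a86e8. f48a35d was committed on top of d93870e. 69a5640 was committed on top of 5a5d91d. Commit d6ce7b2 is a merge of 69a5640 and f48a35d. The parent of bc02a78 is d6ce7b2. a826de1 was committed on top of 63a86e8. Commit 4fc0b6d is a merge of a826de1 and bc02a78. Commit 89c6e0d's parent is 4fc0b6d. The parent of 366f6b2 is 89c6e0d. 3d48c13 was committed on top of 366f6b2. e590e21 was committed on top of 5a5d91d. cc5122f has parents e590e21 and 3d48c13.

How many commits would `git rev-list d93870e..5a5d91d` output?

Reachable from 5a5d91d: {5a5d91d, 63a86e8, 6f9aaf6, 7d38e94, c3b429f, f189c7a}.
Reachable from d93870e: {6f9aaf6, 7d38e94, c3b429f, d93870e, f189c7a}.
In 5a5d91d's history but not d93870e's: {5a5d91d, 63a86e8} — 2 commits.

2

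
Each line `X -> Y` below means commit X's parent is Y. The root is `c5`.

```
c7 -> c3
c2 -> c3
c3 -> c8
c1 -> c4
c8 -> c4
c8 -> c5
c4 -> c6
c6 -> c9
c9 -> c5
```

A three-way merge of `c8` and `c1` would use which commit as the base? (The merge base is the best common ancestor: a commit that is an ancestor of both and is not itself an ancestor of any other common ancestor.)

Ancestors of c8: {c4, c5, c6, c8, c9}.
Ancestors of c1: {c1, c4, c5, c6, c9}.
Common ancestors: {c4, c5, c6, c9}.
Among these, c4 is not an ancestor of any other common ancestor — it is the merge base.

c4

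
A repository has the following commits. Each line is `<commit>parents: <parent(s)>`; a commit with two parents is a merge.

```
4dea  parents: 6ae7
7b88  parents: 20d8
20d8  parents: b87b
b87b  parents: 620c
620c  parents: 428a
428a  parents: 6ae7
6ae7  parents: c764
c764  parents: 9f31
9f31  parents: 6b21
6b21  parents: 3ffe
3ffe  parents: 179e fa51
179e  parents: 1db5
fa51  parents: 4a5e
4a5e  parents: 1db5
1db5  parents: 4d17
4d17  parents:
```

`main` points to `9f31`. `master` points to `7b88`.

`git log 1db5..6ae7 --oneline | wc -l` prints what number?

8

Reachable from 6ae7: {179e, 1db5, 3ffe, 4a5e, 4d17, 6ae7, 6b21, 9f31, c764, fa51}.
Reachable from 1db5: {1db5, 4d17}.
In 6ae7's history but not 1db5's: {179e, 3ffe, 4a5e, 6ae7, 6b21, 9f31, c764, fa51} — 8 commits.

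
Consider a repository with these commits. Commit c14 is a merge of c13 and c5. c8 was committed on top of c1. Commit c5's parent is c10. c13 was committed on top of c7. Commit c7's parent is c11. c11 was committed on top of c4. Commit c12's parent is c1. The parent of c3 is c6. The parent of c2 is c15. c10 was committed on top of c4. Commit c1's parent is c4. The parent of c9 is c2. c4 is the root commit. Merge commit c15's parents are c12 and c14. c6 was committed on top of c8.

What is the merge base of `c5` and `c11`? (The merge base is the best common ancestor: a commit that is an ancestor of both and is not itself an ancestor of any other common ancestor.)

c4

Ancestors of c5: {c10, c4, c5}.
Ancestors of c11: {c11, c4}.
Common ancestors: {c4}.
The only common ancestor is c4, so it is the merge base.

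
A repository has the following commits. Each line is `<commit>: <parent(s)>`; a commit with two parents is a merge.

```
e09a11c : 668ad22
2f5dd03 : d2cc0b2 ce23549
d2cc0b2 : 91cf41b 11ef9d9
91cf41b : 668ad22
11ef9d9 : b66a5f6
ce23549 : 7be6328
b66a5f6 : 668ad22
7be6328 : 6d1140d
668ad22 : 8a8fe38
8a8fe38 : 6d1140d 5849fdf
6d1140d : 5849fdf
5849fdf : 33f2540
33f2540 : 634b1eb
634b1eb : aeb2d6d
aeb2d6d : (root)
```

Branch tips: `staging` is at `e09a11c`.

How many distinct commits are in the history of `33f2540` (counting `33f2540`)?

Walking parent pointers from 33f2540: reachable set = {33f2540, 634b1eb, aeb2d6d}.
That is 3 commits.

3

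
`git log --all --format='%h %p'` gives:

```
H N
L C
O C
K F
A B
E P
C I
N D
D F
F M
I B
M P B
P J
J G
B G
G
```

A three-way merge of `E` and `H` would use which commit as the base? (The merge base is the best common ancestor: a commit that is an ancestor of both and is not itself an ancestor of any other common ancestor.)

Ancestors of E: {E, G, J, P}.
Ancestors of H: {B, D, F, G, H, J, M, N, P}.
Common ancestors: {G, J, P}.
Among these, P is not an ancestor of any other common ancestor — it is the merge base.

P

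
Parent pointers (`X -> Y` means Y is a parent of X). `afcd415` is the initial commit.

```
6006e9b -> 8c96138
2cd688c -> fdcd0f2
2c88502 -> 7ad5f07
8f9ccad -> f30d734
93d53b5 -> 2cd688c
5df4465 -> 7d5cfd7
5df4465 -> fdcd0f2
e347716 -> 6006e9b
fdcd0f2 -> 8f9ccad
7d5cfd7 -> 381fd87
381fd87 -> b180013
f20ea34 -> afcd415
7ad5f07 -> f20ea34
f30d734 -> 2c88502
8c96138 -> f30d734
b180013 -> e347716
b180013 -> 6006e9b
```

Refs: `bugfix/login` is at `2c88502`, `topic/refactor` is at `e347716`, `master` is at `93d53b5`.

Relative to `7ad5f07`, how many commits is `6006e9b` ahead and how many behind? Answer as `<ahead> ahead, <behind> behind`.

Reachable from 6006e9b: {2c88502, 6006e9b, 7ad5f07, 8c96138, afcd415, f20ea34, f30d734}.
Reachable from 7ad5f07: {7ad5f07, afcd415, f20ea34}.
Only in 6006e9b's history (ahead): {2c88502, 6006e9b, 8c96138, f30d734} — 4.
Only in 7ad5f07's history (behind): {} — 0.

4 ahead, 0 behind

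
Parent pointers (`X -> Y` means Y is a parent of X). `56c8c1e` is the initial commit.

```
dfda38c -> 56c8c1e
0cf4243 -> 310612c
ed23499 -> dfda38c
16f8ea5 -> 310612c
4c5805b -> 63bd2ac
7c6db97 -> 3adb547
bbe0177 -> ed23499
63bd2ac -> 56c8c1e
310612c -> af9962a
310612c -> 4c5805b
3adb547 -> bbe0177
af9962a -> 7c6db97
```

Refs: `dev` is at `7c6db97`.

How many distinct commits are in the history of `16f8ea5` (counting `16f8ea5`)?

11

Walking parent pointers from 16f8ea5: reachable set = {16f8ea5, 310612c, 3adb547, 4c5805b, 56c8c1e, 63bd2ac, 7c6db97, af9962a, bbe0177, dfda38c, ed23499}.
That is 11 commits.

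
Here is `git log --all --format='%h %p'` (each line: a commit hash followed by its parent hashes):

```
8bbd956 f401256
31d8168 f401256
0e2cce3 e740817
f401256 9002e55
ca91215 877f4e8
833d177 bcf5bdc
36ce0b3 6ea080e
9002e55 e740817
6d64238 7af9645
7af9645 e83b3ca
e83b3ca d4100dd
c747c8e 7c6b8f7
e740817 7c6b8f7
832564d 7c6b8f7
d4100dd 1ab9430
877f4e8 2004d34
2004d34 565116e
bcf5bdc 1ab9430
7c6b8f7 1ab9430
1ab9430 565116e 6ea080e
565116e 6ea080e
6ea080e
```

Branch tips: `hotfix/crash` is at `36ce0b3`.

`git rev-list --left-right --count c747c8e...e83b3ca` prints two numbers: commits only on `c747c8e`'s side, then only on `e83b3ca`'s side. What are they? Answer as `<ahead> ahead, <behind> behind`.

2 ahead, 2 behind

Reachable from c747c8e: {1ab9430, 565116e, 6ea080e, 7c6b8f7, c747c8e}.
Reachable from e83b3ca: {1ab9430, 565116e, 6ea080e, d4100dd, e83b3ca}.
Only in c747c8e's history (ahead): {7c6b8f7, c747c8e} — 2.
Only in e83b3ca's history (behind): {d4100dd, e83b3ca} — 2.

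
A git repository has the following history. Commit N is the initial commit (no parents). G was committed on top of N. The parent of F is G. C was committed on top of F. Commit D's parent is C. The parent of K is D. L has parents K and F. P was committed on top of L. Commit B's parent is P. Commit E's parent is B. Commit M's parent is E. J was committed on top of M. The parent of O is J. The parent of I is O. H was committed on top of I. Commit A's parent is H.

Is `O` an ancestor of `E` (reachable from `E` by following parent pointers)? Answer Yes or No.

No

Ancestors of E: {B, C, D, E, F, G, K, L, N, P}.
O is not in that set, so it is not an ancestor of E.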